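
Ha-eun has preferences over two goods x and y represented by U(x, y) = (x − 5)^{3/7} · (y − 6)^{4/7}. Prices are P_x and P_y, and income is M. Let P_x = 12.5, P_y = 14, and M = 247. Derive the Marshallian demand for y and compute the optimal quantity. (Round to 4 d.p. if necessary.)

y* = 10.102

Substituting into the budget: x* = 5 + 3/7·(M − 5·P_x − 6·P_y)/P_x, and y* = 6 + 4/7·(…)/P_y.
Discretionary income = 247 − 5·12.5 − 6·14 = 100.5; y* = 6 + 4/7·100.5/14 = 10.102.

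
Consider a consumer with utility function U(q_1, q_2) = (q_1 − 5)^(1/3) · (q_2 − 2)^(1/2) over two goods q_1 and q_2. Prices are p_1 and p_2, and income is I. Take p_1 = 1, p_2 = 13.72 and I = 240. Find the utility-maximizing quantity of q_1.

MRS = (2/3)·(q_2−2)/(q_1−5). Tangency with p_1/p_2 gives q_2−2 = (3/2)·(p_1/p_2)·(q_1−5).
Substituting into the budget: q_1* = 5 + 0.4·(I − 5·p_1 − 2·p_2)/p_1, and q_2* = 2 + 0.6·(…)/p_2.
Discretionary income = 240 − 5·1 − 2·13.72 = 207.56; q_1* = 5 + 0.4·207.56/1 = 88.024.

q_1* = 88.024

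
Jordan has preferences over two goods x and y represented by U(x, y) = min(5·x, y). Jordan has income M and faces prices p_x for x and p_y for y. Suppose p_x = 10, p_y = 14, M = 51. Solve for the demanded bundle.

Leontief preferences: the optimum is at the kink where x/1 = y/5, i.e. y = 5·x.
Budget: p_x·x + p_y·5·x = M, so (p_x + 5·p_y)·x = M.
Demand: x*(p_x,p_y,M) = M/(p_x + 5·p_y), y* = 5·M/(p_x + 5·p_y).
Here 10 + 5·14 = 80, giving x* = 0.6375 and y* = 3.1875.

x* = 0.6375, y* = 3.1875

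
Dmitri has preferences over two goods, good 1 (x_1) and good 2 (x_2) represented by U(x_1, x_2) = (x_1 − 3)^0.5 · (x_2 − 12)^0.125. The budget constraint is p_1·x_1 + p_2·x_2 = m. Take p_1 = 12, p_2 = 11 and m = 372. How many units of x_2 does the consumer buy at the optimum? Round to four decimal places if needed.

This is Cobb-Douglas in (x_1−3, x_2−12): tangency gives 0.5·p_2·(x_2−12) = 0.125·p_1·(x_1−3).
After buying the subsistence bundle (3, 12), a share 0.8 of the remaining income goes to x_1: x_1* = 3 + 0.8·(m − 3p_1 − 12p_2)/p_1.
Discretionary income = 372 − 3·12 − 12·11 = 204; x_2* = 12 + 0.2·204/11 = 15.7091.

x_2* = 15.7091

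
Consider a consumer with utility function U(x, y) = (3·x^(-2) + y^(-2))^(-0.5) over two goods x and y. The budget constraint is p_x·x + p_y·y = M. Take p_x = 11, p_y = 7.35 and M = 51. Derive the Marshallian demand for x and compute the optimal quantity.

x* = 3.0304

Numerically y/x = 0.7931, so x* = 51/(11 + 7.35·0.7931) = 3.0304.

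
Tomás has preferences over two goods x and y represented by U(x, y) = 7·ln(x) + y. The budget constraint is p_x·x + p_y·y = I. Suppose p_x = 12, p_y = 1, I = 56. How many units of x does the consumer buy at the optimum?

x* = 0.5833

So x*(p_x,p_y) = 7·p_y/p_x, independent of income; and y* = (I − 7·p_y)/p_y.
At the given prices: x* = 7·1/12 = 0.5833.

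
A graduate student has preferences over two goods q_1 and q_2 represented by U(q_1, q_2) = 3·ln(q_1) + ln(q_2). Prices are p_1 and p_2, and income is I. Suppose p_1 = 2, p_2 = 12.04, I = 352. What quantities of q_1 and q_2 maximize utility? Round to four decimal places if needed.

Tangency: MRS = 3·q_2/q_1 = p_1/p_2.
So 3·p_2·q_2 = p_1·q_1; combined with the budget, a share 0.75 of income goes to q_1.
Demand: q_1*(p_1,p_2,I) = 0.75·I/p_1 and q_2* = 0.25·I/p_2.
At p_1=2, p_2=12.04, I=352: q_1* = 0.75·352/2 = 132, q_2* = 7.309.

q_1* = 132, q_2* = 7.309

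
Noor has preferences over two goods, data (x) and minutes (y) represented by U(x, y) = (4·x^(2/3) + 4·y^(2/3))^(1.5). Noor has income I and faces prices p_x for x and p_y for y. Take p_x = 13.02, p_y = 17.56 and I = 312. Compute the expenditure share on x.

share on x = 0.6453

MRS = MU_x/MU_y = (y/x)^(1/3). Set equal to p_x/p_y.
Hence y/x = (p_x/p_y)^(1/(1/3)), i.e. raised to the 3 power.
Substitute y = (y/x)·x into the budget: x* = I/(p_x + p_y·(y/x)).
Numerically y/x = 0.407624, so x* = 312/(13.02 + 17.56·0.407624) = 15.4625 and y* = 0.407624·15.4625 = 6.3029.
Expenditure on x: 13.02·15.4625 = 201.3215; share = 0.6453.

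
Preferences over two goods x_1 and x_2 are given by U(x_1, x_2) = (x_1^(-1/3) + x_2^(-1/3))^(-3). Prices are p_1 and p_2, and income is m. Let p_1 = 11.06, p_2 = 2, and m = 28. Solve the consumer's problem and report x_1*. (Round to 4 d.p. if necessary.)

x_1* = 1.5324

From the CES first-order condition, (x_2/x_1)^(4/3) = p_1/p_2.
Solve for the ratio: x_2/x_1 = [p_1/p_2]^(0.75).
With the ratio pinned down, the budget gives x_1* = m/(p_1 + p_2·(x_2/x_1)) and x_2* = (x_2/x_1)·x_1*.
Numerically x_2/x_1 = 3.606151, so x_1* = 28/(11.06 + 2·3.606151) = 1.5324.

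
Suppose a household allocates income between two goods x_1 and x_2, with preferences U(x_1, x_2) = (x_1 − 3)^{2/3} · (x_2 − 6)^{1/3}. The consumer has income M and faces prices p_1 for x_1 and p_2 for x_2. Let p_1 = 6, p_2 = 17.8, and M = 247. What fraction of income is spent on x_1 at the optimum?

share on x_1 = 0.4027

Discretionary income = 247 − 3·6 − 6·17.8 = 122.2; x_1* = 3 + 2/3·122.2/6 = 16.5778; x_2* = 6 + 1/3·122.2/17.8 = 8.2884.
Expenditure on x_1: 6·16.5778 = 99.4667; share = 0.4027.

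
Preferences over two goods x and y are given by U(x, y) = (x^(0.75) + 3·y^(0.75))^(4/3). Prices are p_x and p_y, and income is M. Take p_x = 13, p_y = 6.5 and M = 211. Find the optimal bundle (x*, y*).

x* = 0.025, y* = 32.4115

MRS = MU_x/MU_y = (1/3)·(y/x)^(0.25). Set equal to p_x/p_y.
Hence y/x = (3·p_x/p_y)^(1/(0.25)), i.e. raised to the 4 power.
With the ratio pinned down, the budget gives x* = M/(p_x + p_y·(y/x)) and y* = (y/x)·x*.
Numerically y/x = 1296, so x* = 211/(13 + 6.5·1296) = 0.025 and y* = 1296·0.025 = 32.4115.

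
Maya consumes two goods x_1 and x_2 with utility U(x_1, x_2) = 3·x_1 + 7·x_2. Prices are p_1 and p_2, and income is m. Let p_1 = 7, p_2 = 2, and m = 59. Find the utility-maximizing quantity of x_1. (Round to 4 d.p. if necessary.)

Perfect substitutes: compare marginal utility per dollar. 3/p_1 vs 7/p_2 → 0.4286 vs 3.5.
x_2 gives more utility per dollar, so spend all income on x_2: x_2* = m/p_2, x_1* = 0.
Numerically: x_1* = 0, x_2* = 29.5.

x_1* = 0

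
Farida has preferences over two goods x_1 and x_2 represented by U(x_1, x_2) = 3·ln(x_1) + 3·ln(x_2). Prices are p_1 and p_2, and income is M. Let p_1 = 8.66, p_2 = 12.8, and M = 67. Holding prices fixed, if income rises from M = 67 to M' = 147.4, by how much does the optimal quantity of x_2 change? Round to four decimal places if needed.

The MRS is x_2/x_1. Set MRS = p_1/p_2.
So 3·p_2·x_2 = 3·p_1·x_1; combined with the budget, a share 0.5 of income goes to x_1.
Demand: x_1*(p_1,p_2,M) = 0.5·M/p_1 and x_2* = 0.5·M/p_2.
At p_1=8.66, p_2=12.8, M=67: x_2* = 0.5·67/12.8 = 2.6172.
At M' = 147.4: x_2* = 5.7578. Change: 5.7578 − 2.6172 = 3.1406.

Δx_2* = 3.1406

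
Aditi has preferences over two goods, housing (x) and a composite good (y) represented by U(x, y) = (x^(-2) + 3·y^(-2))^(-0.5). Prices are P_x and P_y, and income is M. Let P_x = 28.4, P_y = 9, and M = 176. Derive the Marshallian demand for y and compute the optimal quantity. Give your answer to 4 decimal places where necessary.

MRS = MU_x/MU_y = (1/3)·(y/x)^(3). Set equal to P_x/P_y.
Hence y/x = (3·P_x/P_y)^(1/(3)), i.e. raised to the 1/3 power.
Substitute y = (y/x)·x into the budget: x* = M/(P_x + P_y·(y/x)).
Numerically y/x = 2.115432, so x* = 176/(28.4 + 9·2.115432) = 3.71 and y* = 2.115432·3.71 = 7.8483.

y* = 7.8483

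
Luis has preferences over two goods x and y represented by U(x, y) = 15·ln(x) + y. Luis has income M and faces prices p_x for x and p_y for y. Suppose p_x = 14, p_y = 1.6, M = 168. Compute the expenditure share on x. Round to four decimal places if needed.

share on x = 0.1429

MU_x = 15/x, MU_y = 1. Tangency: 15/x = p_x/p_y.
So x*(p_x,p_y) = 15·p_y/p_x, independent of income; and y* = (M − 15·p_y)/p_y.
At the given prices: x* = 15·1.6/14 = 1.7143, and y* = 90.
Expenditure on x: 14·1.7143 = 24; share = 0.1429.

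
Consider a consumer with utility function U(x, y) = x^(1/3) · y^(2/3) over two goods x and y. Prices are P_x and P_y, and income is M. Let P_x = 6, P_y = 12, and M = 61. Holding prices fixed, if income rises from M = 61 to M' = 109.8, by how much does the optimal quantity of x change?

Δx* = 2.7111

The MRS is (1/2)·y/x. Set MRS = P_x/P_y.
Rearranging, P_y·y = 2·P_x·x. Substituting into the budget gives P_x·x·(1 + 2) = M.
Demand: x*(P_x,P_y,M) = 1/3·M/P_x and y* = 2/3·M/P_y.
At P_x=6, P_y=12, M=61: x* = 1/3·61/6 = 3.3889.
At M' = 109.8: x* = 6.1. Change: 6.1 − 3.3889 = 2.7111.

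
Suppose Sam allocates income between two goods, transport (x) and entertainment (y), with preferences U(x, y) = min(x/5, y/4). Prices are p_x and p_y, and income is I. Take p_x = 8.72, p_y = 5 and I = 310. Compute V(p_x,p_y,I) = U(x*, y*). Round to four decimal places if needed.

V = 4.8742

With perfect complements, no substitution: consume in ratio x:y = 5:4.
Budget: p_x·x + p_y·(4/5)·x = I, so (5·p_x + 4·p_y)·x = 5·I.
Demand: x*(p_x,p_y,I) = 5·I/(5·p_x + 4·p_y), y* = 4·I/(5·p_x + 4·p_y).
Here 5·8.72 + 4·5 = 63.6, giving x* = 24.3711 and y* = 19.4969.
Utility at the optimum: U(24.3711, 19.4969) = 4.8742.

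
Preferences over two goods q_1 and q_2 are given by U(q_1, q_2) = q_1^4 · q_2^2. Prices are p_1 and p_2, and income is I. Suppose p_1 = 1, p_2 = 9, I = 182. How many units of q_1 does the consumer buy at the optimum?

The MRS is 2·q_2/q_1. Set MRS = p_1/p_2.
So 4·p_2·q_2 = 2·p_1·q_1; combined with the budget, a share 2/3 of income goes to q_1.
Demand: q_1*(p_1,p_2,I) = 2/3·I/p_1 and q_2* = 1/3·I/p_2.
At p_1=1, p_2=9, I=182: q_1* = 2/3·182/1 = 121.3333.

q_1* = 121.3333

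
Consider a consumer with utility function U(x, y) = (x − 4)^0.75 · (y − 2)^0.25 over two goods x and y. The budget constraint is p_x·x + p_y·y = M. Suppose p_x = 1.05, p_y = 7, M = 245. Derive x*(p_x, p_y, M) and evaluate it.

MRS = 3·(y−2)/(x−4). Tangency with p_x/p_y gives y−2 = (1/3)·(p_x/p_y)·(x−4).
After buying the subsistence bundle (4, 2), a share 0.75 of the remaining income goes to x: x* = 4 + 0.75·(M − 4p_x − 2p_y)/p_x.
Discretionary income = 245 − 4·1.05 − 2·7 = 226.8; x* = 4 + 0.75·226.8/1.05 = 166.

x* = 166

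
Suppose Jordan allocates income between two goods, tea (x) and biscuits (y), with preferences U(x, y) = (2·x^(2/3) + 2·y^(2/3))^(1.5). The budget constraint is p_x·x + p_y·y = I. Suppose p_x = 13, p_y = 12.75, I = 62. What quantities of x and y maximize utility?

Numerically y/x = 1.059984, so x* = 62/(13 + 12.75·1.059984) = 2.3383 and y* = 1.059984·2.3383 = 2.4786.

x* = 2.3383, y* = 2.4786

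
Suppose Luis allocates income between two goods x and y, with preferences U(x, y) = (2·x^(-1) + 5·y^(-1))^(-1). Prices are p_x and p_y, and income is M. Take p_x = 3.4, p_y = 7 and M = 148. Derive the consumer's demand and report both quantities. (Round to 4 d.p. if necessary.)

From the CES first-order condition, (2/5)·(y/x)^(2) = p_x/p_y.
Hence y/x = ((5/2)·p_x/p_y)^(1/(2)), i.e. raised to the 0.5 power.
Substitute y = (y/x)·x into the budget: x* = M/(p_x + p_y·(y/x)).
Numerically y/x = 1.101946, so x* = 148/(3.4 + 7·1.101946) = 13.317 and y* = 1.101946·13.317 = 14.6746.

x* = 13.317, y* = 14.6746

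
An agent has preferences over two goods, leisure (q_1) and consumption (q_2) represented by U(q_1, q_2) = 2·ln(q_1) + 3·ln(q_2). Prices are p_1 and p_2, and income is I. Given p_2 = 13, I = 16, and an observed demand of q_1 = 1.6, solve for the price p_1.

Tangency: MRS = (2/3)·q_2/q_1 = p_1/p_2.
Rearranging, p_2·q_2 = (3/2)·p_1·q_1. Substituting into the budget gives p_1·q_1·(1 + (3/2)) = I.
Demand: q_1*(p_1,p_2,I) = 0.4·I/p_1 and q_2* = 0.6·I/p_2.
Set q_1* = 1.6 in the demand function and solve for p_1: p_1 = 4.

p_1 = 4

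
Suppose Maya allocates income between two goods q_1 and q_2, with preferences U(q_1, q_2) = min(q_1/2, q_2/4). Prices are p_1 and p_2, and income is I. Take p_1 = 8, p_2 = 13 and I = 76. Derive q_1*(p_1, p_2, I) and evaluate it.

q_1* = 2.2353

Here 2·8 + 4·13 = 68, giving q_1* = 2.2353.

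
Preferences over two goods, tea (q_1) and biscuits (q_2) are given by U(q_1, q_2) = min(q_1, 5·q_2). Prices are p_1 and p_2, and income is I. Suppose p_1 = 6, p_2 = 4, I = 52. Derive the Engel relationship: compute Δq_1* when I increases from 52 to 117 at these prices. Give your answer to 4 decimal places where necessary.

Leontief preferences: the optimum is at the kink where q_1/5 = q_2/1, i.e. q_2 = (1/5)·q_1.
Budget: p_1·q_1 + p_2·(1/5)·q_1 = I, so (5·p_1 + p_2)·q_1 = 5·I.
Demand: q_1*(p_1,p_2,I) = 5·I/(5·p_1 + p_2), q_2* = I/(5·p_1 + p_2).
Here 5·6 + 4 = 34, giving q_1* = 7.6471.
At I' = 117: q_1* = 17.2059. Change: 17.2059 − 7.6471 = 9.5588.

Δq_1* = 9.5588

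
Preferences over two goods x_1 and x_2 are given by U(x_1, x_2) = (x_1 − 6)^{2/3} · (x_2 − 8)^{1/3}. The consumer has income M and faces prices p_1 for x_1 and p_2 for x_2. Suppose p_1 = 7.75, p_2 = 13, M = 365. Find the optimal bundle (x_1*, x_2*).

This is Cobb-Douglas in (x_1−6, x_2−8): tangency gives 2/3·p_2·(x_2−8) = 1/3·p_1·(x_1−6).
Substituting into the budget: x_1* = 6 + 2/3·(M − 6·p_1 − 8·p_2)/p_1, and x_2* = 8 + 1/3·(…)/p_2.
Discretionary income = 365 − 6·7.75 − 8·13 = 214.5; x_1* = 6 + 2/3·214.5/7.75 = 24.4516; x_2* = 8 + 1/3·214.5/13 = 13.5.

x_1* = 24.4516, x_2* = 13.5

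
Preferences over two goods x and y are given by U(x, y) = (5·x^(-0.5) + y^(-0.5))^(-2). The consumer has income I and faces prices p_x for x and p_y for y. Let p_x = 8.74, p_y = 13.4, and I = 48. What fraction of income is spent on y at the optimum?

From the CES first-order condition, 5·(y/x)^(1.5) = p_x/p_y.
Solve for the ratio: y/x = [(1/5)·p_x/p_y]^(2/3).
Substitute y = (y/x)·x into the budget: x* = I/(p_x + p_y·(y/x)).
Numerically y/x = 0.257212, so x* = 48/(8.74 + 13.4·0.257212) = 3.9387 and y* = 0.257212·3.9387 = 1.0131.
Expenditure on y: 13.4·1.0131 = 13.5754; share = 0.2828.

share on y = 0.2828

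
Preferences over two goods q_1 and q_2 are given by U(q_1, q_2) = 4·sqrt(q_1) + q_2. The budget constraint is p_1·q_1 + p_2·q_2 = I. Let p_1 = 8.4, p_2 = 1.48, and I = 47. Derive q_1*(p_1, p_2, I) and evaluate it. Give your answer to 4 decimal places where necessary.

Set MRS = p_1/p_2: 2·q_1^(−1/2) = p_1/p_2.
Solve: √q_1 = 2·p_2/p_1, so q_1*(p_1,p_2) = (2·p_2/p_1)², and q_2* = (I − p_1·q_1*)/p_2.
Plugging in: q_1* = (2·1.48/8.4)² = 0.1242.

q_1* = 0.1242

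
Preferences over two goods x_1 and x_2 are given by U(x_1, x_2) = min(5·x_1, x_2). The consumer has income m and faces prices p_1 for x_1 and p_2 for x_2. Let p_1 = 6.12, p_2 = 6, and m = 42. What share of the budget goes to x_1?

Here 6.12 + 5·6 = 36.12, giving x_1* = 1.1628 and x_2* = 5.814.
Expenditure on x_1: 6.12·1.1628 = 7.1163; share = 0.1694.

share on x_1 = 0.1694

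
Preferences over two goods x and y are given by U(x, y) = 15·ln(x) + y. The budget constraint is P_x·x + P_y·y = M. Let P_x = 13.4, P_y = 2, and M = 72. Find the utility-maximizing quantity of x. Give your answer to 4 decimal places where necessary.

x* = 2.2388

MU_x = 15/x, MU_y = 1. Tangency: 15/x = P_x/P_y.
So x*(P_x,P_y) = 15·P_y/P_x, independent of income; and y* = (M − 15·P_y)/P_y.
At the given prices: x* = 15·2/13.4 = 2.2388.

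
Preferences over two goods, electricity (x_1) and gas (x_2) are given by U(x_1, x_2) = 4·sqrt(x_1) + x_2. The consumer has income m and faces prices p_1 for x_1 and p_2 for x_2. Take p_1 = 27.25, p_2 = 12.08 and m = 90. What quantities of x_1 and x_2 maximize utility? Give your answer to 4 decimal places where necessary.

Solve: √x_1 = 2·p_2/p_1, so x_1*(p_1,p_2) = (2·p_2/p_1)², and x_2* = (m − p_1·x_1*)/p_2.
Plugging in: x_1* = (2·12.08/27.25)² = 0.7861, x_2* = 5.6771.

x_1* = 0.7861, x_2* = 5.6771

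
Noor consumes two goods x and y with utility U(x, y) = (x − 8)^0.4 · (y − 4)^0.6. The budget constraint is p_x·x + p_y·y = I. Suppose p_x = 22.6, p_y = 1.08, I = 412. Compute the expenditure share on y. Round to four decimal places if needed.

share on y = 0.3409

Let x' = x−8, y' = y−4. MRS = (2/3)·y'/x' = p_x/p_y.
Substituting into the budget: x* = 8 + 0.4·(I − 8·p_x − 4·p_y)/p_x, and y* = 4 + 0.6·(…)/p_y.
Discretionary income = 412 − 8·22.6 − 4·1.08 = 226.88; x* = 8 + 0.4·226.88/22.6 = 12.0156; y* = 4 + 0.6·226.88/1.08 = 130.0444.
Expenditure on y: 1.08·130.0444 = 140.448; share = 0.3409.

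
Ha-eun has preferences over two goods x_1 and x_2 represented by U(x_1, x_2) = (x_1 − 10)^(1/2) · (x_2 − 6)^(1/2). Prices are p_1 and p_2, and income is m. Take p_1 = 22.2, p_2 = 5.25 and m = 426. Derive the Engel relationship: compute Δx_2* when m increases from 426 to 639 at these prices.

Δx_2* = 20.2857

Let x_1' = x_1−10, x_2' = x_2−6. MRS = x_2'/x_1' = p_1/p_2.
Substituting into the budget: x_1* = 10 + 0.5·(m − 10·p_1 − 6·p_2)/p_1, and x_2* = 6 + 0.5·(…)/p_2.
Discretionary income = 426 − 10·22.2 − 6·5.25 = 172.5; x_2* = 6 + 0.5·172.5/5.25 = 22.4286.
At m' = 639: x_2* = 42.7143. Change: 42.7143 − 22.4286 = 20.2857.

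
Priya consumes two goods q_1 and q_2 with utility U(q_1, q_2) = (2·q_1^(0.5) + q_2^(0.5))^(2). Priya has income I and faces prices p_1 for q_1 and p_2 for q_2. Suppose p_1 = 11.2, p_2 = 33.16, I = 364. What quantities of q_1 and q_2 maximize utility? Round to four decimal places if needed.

From the CES first-order condition, 2·(q_2/q_1)^(0.5) = p_1/p_2.
Hence q_2/q_1 = ((1/2)·p_1/p_2)^(1/(0.5)), i.e. raised to the 2 power.
With the ratio pinned down, the budget gives q_1* = I/(p_1 + p_2·(q_2/q_1)) and q_2* = (q_2/q_1)·q_1*.
Numerically q_2/q_1 = 0.02852, so q_1* = 364/(11.2 + 33.16·0.02852) = 29.9694 and q_2* = 0.02852·29.9694 = 0.8547.

q_1* = 29.9694, q_2* = 0.8547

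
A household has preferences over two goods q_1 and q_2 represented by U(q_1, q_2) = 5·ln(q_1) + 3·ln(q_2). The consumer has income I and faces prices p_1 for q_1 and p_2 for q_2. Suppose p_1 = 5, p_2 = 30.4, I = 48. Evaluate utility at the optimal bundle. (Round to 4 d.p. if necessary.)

Tangency: MRS = (5/3)·q_2/q_1 = p_1/p_2.
So 5·p_2·q_2 = 3·p_1·q_1; combined with the budget, a share 0.625 of income goes to q_1.
Demand: q_1*(p_1,p_2,I) = 0.625·I/p_1 and q_2* = 0.375·I/p_2.
At p_1=5, p_2=30.4, I=48: q_1* = 0.625·48/5 = 6, q_2* = 0.5921.
Utility at the optimum: U(6, 0.5921) = 7.3866.

V = 7.3866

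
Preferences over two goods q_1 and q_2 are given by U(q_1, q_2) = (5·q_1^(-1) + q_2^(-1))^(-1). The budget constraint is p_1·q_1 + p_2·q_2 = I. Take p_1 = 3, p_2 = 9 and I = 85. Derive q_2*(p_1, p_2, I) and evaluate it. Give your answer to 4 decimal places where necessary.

q_2* = 4.1224

MRS = MU_q_1/MU_q_2 = 5·(q_2/q_1)^(2). Set equal to p_1/p_2.
Solve for the ratio: q_2/q_1 = [(1/5)·p_1/p_2]^(0.5).
With the ratio pinned down, the budget gives q_1* = I/(p_1 + p_2·(q_2/q_1)) and q_2* = (q_2/q_1)·q_1*.
Numerically q_2/q_1 = 0.258199, so q_1* = 85/(3 + 9·0.258199) = 15.9661 and q_2* = 0.258199·15.9661 = 4.1224.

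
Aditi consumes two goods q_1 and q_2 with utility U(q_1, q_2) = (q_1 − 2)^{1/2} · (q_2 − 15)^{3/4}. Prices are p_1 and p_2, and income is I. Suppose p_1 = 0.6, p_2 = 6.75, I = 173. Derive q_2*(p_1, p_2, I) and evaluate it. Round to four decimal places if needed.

MRS = (2/3)·(q_2−15)/(q_1−2). Tangency with p_1/p_2 gives q_2−15 = (3/2)·(p_1/p_2)·(q_1−2).
After buying the subsistence bundle (2, 15), a share 0.4 of the remaining income goes to q_1: q_1* = 2 + 0.4·(I − 2p_1 − 15p_2)/p_1.
Discretionary income = 173 − 2·0.6 − 15·6.75 = 70.55; q_2* = 15 + 0.6·70.55/6.75 = 21.2711.

q_2* = 21.2711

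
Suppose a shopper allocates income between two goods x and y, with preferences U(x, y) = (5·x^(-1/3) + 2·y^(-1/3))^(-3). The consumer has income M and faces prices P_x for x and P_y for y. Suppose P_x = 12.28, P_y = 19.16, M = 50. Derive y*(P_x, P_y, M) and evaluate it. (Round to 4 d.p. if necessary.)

MRS = MU_x/MU_y = (5/2)·(y/x)^(4/3). Set equal to P_x/P_y.
Hence y/x = ((2/5)·P_x/P_y)^(1/(4/3)), i.e. raised to the 0.75 power.
Substitute y = (y/x)·x into the budget: x* = M/(P_x + P_y·(y/x)).
Numerically y/x = 0.360286, so x* = 50/(12.28 + 19.16·0.360286) = 2.6065 and y* = 0.360286·2.6065 = 0.9391.

y* = 0.9391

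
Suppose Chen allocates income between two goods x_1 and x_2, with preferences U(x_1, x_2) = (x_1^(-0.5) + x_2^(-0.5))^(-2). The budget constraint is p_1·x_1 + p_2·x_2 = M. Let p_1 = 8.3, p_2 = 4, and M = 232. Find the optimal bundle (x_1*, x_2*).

x_1* = 15.6679, x_2* = 25.4892

Numerically x_2/x_1 = 1.626842, so x_1* = 232/(8.3 + 4·1.626842) = 15.6679 and x_2* = 1.626842·15.6679 = 25.4892.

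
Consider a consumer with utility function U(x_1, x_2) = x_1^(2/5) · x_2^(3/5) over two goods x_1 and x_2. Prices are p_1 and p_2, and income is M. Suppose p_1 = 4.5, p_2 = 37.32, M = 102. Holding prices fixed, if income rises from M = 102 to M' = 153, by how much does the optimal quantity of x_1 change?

Δx_1* = 4.5333

MU_x_1/MU_x_2 = (0.4·x_2)/(0.6·x_1); tangency sets this equal to p_1/p_2.
Rearranging, p_2·x_2 = (3/2)·p_1·x_1. Substituting into the budget gives p_1·x_1·(1 + (3/2)) = M.
Demand: x_1*(p_1,p_2,M) = 0.4·M/p_1 and x_2* = 0.6·M/p_2.
At p_1=4.5, p_2=37.32, M=102: x_1* = 0.4·102/4.5 = 9.0667.
At M' = 153: x_1* = 13.6. Change: 13.6 − 9.0667 = 4.5333.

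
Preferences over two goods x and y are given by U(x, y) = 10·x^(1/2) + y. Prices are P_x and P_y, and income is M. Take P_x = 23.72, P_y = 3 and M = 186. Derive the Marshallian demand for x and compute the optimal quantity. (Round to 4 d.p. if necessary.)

Utility is quasi-linear in y; the FOC for x is 5/√x = P_x/P_y.
Solve: √x = 5·P_y/P_x, so x*(P_x,P_y) = (5·P_y/P_x)², and y* = (M − P_x·x*)/P_y.
Plugging in: x* = (5·3/23.72)² = 0.3999.

x* = 0.3999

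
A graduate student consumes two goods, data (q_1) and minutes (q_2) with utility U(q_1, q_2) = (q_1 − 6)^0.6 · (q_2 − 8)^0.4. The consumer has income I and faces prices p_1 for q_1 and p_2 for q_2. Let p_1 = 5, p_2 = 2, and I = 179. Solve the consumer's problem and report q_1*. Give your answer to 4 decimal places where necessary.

q_1* = 21.96

MRS = (3/2)·(q_2−8)/(q_1−6). Tangency with p_1/p_2 gives q_2−8 = (2/3)·(p_1/p_2)·(q_1−6).
Substituting into the budget: q_1* = 6 + 0.6·(I − 6·p_1 − 8·p_2)/p_1, and q_2* = 8 + 0.4·(…)/p_2.
Discretionary income = 179 − 6·5 − 8·2 = 133; q_1* = 6 + 0.6·133/5 = 21.96.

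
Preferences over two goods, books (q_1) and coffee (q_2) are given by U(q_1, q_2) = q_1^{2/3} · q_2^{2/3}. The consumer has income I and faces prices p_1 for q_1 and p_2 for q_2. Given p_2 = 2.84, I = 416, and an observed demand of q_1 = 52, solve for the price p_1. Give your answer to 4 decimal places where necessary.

Tangency: MRS = q_2/q_1 = p_1/p_2.
So 2/3·p_2·q_2 = 2/3·p_1·q_1; combined with the budget, a share 0.5 of income goes to q_1.
Demand: q_1*(p_1,p_2,I) = 0.5·I/p_1 and q_2* = 0.5·I/p_2.
Set q_1* = 52 in the demand function and solve for p_1: p_1 = 4.

p_1 = 4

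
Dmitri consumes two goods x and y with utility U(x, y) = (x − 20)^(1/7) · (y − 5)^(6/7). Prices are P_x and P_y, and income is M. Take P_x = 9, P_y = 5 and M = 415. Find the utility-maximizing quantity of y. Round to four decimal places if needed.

MRS = (1/6)·(y−5)/(x−20). Tangency with P_x/P_y gives y−5 = 6·(P_x/P_y)·(x−20).
Substituting into the budget: x* = 20 + 1/7·(M − 20·P_x − 5·P_y)/P_x, and y* = 5 + 6/7·(…)/P_y.
Discretionary income = 415 − 20·9 − 5·5 = 210; y* = 5 + 6/7·210/5 = 41.

y* = 41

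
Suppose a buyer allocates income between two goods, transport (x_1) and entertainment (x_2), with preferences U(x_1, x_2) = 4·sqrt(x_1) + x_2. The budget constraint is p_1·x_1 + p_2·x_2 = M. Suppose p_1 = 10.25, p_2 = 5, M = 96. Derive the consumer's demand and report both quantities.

x_1* = 0.9518, x_2* = 17.2488

MU_x_1 = 2/√x_1, MU_x_2 = 1. Tangency: 2/√x_1 = p_1/p_2.
Solve: √x_1 = 2·p_2/p_1, so x_1*(p_1,p_2) = (2·p_2/p_1)², and x_2* = (M − p_1·x_1*)/p_2.
Plugging in: x_1* = (2·5/10.25)² = 0.9518, x_2* = 17.2488.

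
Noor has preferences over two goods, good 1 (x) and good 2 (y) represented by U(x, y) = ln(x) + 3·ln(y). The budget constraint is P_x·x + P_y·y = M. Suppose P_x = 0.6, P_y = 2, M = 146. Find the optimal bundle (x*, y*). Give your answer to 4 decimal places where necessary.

MU_x/MU_y = (y)/(3·x); tangency sets this equal to P_x/P_y.
Rearranging, P_y·y = 3·P_x·x. Substituting into the budget gives P_x·x·(1 + 3) = M.
Demand: x*(P_x,P_y,M) = 0.25·M/P_x and y* = 0.75·M/P_y.
At P_x=0.6, P_y=2, M=146: x* = 0.25·146/0.6 = 60.8333, y* = 54.75.

x* = 60.8333, y* = 54.75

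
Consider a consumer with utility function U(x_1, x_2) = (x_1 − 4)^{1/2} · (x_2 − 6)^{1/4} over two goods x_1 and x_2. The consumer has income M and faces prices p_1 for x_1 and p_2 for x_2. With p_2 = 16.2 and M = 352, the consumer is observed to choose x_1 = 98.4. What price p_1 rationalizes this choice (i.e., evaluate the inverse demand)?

This is Cobb-Douglas in (x_1−4, x_2−6): tangency gives 0.5·p_2·(x_2−6) = 0.25·p_1·(x_1−4).
After buying the subsistence bundle (4, 6), a share 2/3 of the remaining income goes to x_1: x_1* = 4 + 2/3·(M − 4p_1 − 6p_2)/p_1.
Set x_1* = 98.4 in the demand function and solve for p_1: p_1 = 1.75.

p_1 = 1.75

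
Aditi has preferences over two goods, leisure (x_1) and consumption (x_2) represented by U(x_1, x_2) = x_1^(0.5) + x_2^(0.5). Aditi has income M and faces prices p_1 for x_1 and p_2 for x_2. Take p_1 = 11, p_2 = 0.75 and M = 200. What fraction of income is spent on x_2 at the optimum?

MRS = MU_x_1/MU_x_2 = (x_2/x_1)^(0.5). Set equal to p_1/p_2.
Solve for the ratio: x_2/x_1 = [p_1/p_2]^(2).
With the ratio pinned down, the budget gives x_1* = M/(p_1 + p_2·(x_2/x_1)) and x_2* = (x_2/x_1)·x_1*.
Numerically x_2/x_1 = 215.111111, so x_1* = 200/(11 + 0.75·215.111111) = 1.1605 and x_2* = 215.111111·1.1605 = 249.6454.
Expenditure on x_2: 0.75·249.6454 = 187.234; share = 0.9362.

share on x_2 = 0.9362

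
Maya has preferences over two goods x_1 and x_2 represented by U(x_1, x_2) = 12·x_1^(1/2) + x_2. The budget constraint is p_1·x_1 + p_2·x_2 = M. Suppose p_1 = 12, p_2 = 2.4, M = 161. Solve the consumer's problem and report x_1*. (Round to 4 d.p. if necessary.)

x_1* = 1.44

MU_x_1 = 6/√x_1, MU_x_2 = 1. Tangency: 6/√x_1 = p_1/p_2.
Thus x_1* = (6·p_2/p_1)² — independent of M — with the rest of income spent on x_2.
Plugging in: x_1* = (6·2.4/12)² = 1.44.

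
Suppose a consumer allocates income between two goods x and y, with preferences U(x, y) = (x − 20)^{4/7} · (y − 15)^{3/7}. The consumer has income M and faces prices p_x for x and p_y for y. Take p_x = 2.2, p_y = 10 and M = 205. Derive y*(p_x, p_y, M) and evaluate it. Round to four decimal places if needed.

y* = 15.4714

After buying the subsistence bundle (20, 15), a share 4/7 of the remaining income goes to x: x* = 20 + 4/7·(M − 20p_x − 15p_y)/p_x.
Discretionary income = 205 − 20·2.2 − 15·10 = 11; y* = 15 + 3/7·11/10 = 15.4714.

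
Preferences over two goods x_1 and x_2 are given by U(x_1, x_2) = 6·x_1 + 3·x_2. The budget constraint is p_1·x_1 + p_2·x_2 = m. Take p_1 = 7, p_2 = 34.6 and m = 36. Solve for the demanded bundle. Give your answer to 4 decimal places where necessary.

x_1* = 5.1429, x_2* = 0

x_1 gives more utility per dollar, so spend all income on x_1: x_1* = m/p_1, x_2* = 0.
Numerically: x_1* = 5.1429, x_2* = 0.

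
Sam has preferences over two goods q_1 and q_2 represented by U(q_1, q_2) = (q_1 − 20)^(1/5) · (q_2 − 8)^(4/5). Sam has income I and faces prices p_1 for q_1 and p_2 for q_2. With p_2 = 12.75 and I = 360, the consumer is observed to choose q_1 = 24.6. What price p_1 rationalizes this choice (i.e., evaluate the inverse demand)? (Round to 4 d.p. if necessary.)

MRS = (1/4)·(q_2−8)/(q_1−20). Tangency with p_1/p_2 gives q_2−8 = 4·(p_1/p_2)·(q_1−20).
After buying the subsistence bundle (20, 8), a share 0.2 of the remaining income goes to q_1: q_1* = 20 + 0.2·(I − 20p_1 − 8p_2)/p_1.
Set q_1* = 24.6 in the demand function and solve for p_1: p_1 = 6.

p_1 = 6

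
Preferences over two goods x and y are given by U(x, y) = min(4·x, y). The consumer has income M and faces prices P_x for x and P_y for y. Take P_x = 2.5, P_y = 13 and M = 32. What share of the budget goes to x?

share on x = 0.0459

With perfect complements, no substitution: consume in ratio x:y = 1:4.
Budget: P_x·x + P_y·4·x = M, so (P_x + 4·P_y)·x = M.
Demand: x*(P_x,P_y,M) = M/(P_x + 4·P_y), y* = 4·M/(P_x + 4·P_y).
Here 2.5 + 4·13 = 54.5, giving x* = 0.5872 and y* = 2.3486.
Expenditure on x: 2.5·0.5872 = 1.4679; share = 0.0459.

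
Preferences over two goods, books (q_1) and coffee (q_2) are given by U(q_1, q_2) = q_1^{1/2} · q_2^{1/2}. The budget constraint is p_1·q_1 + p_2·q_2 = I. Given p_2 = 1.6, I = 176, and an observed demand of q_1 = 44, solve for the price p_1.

Tangency: MRS = q_2/q_1 = p_1/p_2.
So 0.5·p_2·q_2 = 0.5·p_1·q_1; combined with the budget, a share 0.5 of income goes to q_1.
Demand: q_1*(p_1,p_2,I) = 0.5·I/p_1 and q_2* = 0.5·I/p_2.
Set q_1* = 44 in the demand function and solve for p_1: p_1 = 2.

p_1 = 2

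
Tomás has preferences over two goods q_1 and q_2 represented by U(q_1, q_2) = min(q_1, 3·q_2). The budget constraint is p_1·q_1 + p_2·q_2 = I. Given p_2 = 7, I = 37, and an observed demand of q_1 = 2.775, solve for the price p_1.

p_1 = 11

With perfect complements, no substitution: consume in ratio q_1:q_2 = 3:1.
Budget: p_1·q_1 + p_2·(1/3)·q_1 = I, so (3·p_1 + p_2)·q_1 = 3·I.
Demand: q_1*(p_1,p_2,I) = 3·I/(3·p_1 + p_2), q_2* = I/(3·p_1 + p_2).
Set q_1* = 2.775 in the demand function and solve for p_1: p_1 = 11.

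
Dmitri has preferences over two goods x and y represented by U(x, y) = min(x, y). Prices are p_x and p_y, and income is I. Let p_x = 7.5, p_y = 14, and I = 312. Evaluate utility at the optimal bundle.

Demand: x*(p_x,p_y,I) = I/(p_x + p_y), y* = I/(p_x + p_y).
Here 7.5 + 14 = 21.5, giving x* = 14.5116 and y* = 14.5116.
Utility at the optimum: U(14.5116, 14.5116) = 14.5116.

V = 14.5116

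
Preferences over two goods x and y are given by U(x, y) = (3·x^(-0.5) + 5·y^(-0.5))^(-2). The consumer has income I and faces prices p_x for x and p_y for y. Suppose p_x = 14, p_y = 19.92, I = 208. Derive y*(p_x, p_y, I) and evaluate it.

y* = 6.3963

From the CES first-order condition, (3/5)·(y/x)^(1.5) = p_x/p_y.
Solve for the ratio: y/x = [(5/3)·p_x/p_y]^(2/3).
Substitute y = (y/x)·x into the budget: x* = I/(p_x + p_y·(y/x)).
Numerically y/x = 1.111198, so x* = 208/(14 + 19.92·1.111198) = 5.7562 and y* = 1.111198·5.7562 = 6.3963.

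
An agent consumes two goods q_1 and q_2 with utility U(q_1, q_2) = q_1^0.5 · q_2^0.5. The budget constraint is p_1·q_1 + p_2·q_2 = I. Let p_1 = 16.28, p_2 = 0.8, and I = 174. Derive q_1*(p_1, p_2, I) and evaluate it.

q_1* = 5.344

The MRS is q_2/q_1. Set MRS = p_1/p_2.
So 0.5·p_2·q_2 = 0.5·p_1·q_1; combined with the budget, a share 0.5 of income goes to q_1.
Demand: q_1*(p_1,p_2,I) = 0.5·I/p_1 and q_2* = 0.5·I/p_2.
At p_1=16.28, p_2=0.8, I=174: q_1* = 0.5·174/16.28 = 5.344.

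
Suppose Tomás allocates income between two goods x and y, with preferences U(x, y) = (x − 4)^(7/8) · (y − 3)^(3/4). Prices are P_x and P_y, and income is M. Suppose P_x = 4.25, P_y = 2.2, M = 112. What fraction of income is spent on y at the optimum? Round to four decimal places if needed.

share on y = 0.4232

After buying the subsistence bundle (4, 3), a share 7/13 of the remaining income goes to x: x* = 4 + 7/13·(M − 4P_x − 3P_y)/P_x.
Discretionary income = 112 − 4·4.25 − 3·2.2 = 88.4; x* = 4 + 7/13·88.4/4.25 = 15.2; y* = 3 + 6/13·88.4/2.2 = 21.5455.
Expenditure on y: 2.2·21.5455 = 47.4; share = 0.4232.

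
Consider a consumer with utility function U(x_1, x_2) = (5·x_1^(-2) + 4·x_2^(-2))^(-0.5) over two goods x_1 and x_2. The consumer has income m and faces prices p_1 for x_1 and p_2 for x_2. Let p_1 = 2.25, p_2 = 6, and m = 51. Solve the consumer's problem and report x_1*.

x_1* = 8.1384

With the ratio pinned down, the budget gives x_1* = m/(p_1 + p_2·(x_2/x_1)) and x_2* = (x_2/x_1)·x_1*.
Numerically x_2/x_1 = 0.669433, so x_1* = 51/(2.25 + 6·0.669433) = 8.1384.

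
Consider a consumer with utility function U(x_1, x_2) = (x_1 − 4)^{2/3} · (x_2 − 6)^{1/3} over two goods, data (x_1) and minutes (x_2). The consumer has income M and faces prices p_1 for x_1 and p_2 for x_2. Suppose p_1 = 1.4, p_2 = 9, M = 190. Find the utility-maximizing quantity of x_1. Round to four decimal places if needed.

This is Cobb-Douglas in (x_1−4, x_2−6): tangency gives 2/3·p_2·(x_2−6) = 1/3·p_1·(x_1−4).
After buying the subsistence bundle (4, 6), a share 2/3 of the remaining income goes to x_1: x_1* = 4 + 2/3·(M − 4p_1 − 6p_2)/p_1.
Discretionary income = 190 − 4·1.4 − 6·9 = 130.4; x_1* = 4 + 2/3·130.4/1.4 = 66.0952.

x_1* = 66.0952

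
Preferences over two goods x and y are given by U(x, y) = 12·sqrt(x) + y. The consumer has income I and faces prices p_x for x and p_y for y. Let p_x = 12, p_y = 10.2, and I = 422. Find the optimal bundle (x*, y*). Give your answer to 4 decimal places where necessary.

x* = 26.01, y* = 10.7725

MU_x = 6/√x, MU_y = 1. Tangency: 6/√x = p_x/p_y.
Solve: √x = 6·p_y/p_x, so x*(p_x,p_y) = (6·p_y/p_x)², and y* = (I − p_x·x*)/p_y.
Plugging in: x* = (6·10.2/12)² = 26.01, y* = 10.7725.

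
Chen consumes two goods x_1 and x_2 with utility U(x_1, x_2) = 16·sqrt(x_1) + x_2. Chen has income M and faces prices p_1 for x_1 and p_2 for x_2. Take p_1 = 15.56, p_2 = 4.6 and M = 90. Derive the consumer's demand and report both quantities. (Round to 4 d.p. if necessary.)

x_1* = 5.5934, x_2* = 0.6449

MU_x_1 = 8/√x_1, MU_x_2 = 1. Tangency: 8/√x_1 = p_1/p_2.
Solve: √x_1 = 8·p_2/p_1, so x_1*(p_1,p_2) = (8·p_2/p_1)², and x_2* = (M − p_1·x_1*)/p_2.
Plugging in: x_1* = (8·4.6/15.56)² = 5.5934, x_2* = 0.6449.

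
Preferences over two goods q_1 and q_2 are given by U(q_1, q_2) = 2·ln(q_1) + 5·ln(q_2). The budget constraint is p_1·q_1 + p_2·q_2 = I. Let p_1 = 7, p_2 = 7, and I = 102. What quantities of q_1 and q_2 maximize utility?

Tangency: MRS = (2/5)·q_2/q_1 = p_1/p_2.
So 2·p_2·q_2 = 5·p_1·q_1; combined with the budget, a share 2/7 of income goes to q_1.
Demand: q_1*(p_1,p_2,I) = 2/7·I/p_1 and q_2* = 5/7·I/p_2.
At p_1=7, p_2=7, I=102: q_1* = 2/7·102/7 = 4.1633, q_2* = 10.4082.

q_1* = 4.1633, q_2* = 10.4082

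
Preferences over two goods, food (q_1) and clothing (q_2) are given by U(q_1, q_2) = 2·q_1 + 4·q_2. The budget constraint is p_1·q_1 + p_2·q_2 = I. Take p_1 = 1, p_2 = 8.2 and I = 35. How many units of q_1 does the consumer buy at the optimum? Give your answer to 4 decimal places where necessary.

Perfect substitutes: compare marginal utility per dollar. 2/p_1 vs 4/p_2 → 2 vs 0.4878.
q_1 gives more utility per dollar, so spend all income on q_1: q_1* = I/p_1, q_2* = 0.
Numerically: q_1* = 35, q_2* = 0.

q_1* = 35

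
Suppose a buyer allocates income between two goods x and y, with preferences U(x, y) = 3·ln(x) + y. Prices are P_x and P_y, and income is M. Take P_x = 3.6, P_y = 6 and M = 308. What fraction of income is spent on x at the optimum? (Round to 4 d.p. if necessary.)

MU_x = 3/x, MU_y = 1. Tangency: 3/x = P_x/P_y.
So x*(P_x,P_y) = 3·P_y/P_x, independent of income; and y* = (M − 3·P_y)/P_y.
At the given prices: x* = 3·6/3.6 = 5, and y* = 48.3333.
Expenditure on x: 3.6·5 = 18; share = 0.0584.

share on x = 0.0584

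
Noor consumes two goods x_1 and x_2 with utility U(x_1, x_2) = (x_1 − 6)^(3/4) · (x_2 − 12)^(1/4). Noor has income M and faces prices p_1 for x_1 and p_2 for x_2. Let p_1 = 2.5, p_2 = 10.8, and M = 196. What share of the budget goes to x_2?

Let x_1' = x_1−6, x_2' = x_2−12. MRS = 3·x_2'/x_1' = p_1/p_2.
After buying the subsistence bundle (6, 12), a share 0.75 of the remaining income goes to x_1: x_1* = 6 + 0.75·(M − 6p_1 − 12p_2)/p_1.
Discretionary income = 196 − 6·2.5 − 12·10.8 = 51.4; x_1* = 6 + 0.75·51.4/2.5 = 21.42; x_2* = 12 + 0.25·51.4/10.8 = 13.1898.
Expenditure on x_2: 10.8·13.1898 = 142.45; share = 0.7268.

share on x_2 = 0.7268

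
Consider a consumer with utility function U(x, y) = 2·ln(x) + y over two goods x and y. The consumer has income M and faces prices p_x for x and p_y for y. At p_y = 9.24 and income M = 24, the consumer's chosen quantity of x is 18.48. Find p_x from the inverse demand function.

p_x = 1

Set MRS = p_x/p_y: (2/x)/1 = p_x/p_y.
So x*(p_x,p_y) = 2·p_y/p_x, independent of income; and y* = (M − 2·p_y)/p_y.
Set x* = 18.48 in the demand function and solve for p_x: p_x = 1.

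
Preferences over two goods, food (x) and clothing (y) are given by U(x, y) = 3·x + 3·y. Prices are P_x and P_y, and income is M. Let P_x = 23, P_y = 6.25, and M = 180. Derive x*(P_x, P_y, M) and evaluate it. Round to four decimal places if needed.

y gives more utility per dollar, so spend all income on y: y* = M/P_y, x* = 0.
Numerically: x* = 0, y* = 28.8.

x* = 0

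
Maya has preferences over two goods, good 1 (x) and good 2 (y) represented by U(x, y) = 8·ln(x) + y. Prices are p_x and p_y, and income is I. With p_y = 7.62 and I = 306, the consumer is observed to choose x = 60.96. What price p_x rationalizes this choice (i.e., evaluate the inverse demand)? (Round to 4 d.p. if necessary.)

p_x = 1

Set MRS = p_x/p_y: (8/x)/1 = p_x/p_y.
So x*(p_x,p_y) = 8·p_y/p_x, independent of income; and y* = (I − 8·p_y)/p_y.
Set x* = 60.96 in the demand function and solve for p_x: p_x = 1.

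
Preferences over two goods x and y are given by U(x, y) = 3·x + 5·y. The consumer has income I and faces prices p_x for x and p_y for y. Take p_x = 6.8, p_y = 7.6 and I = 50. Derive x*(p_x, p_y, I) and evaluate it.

x* = 0

y gives more utility per dollar, so spend all income on y: y* = I/p_y, x* = 0.
Numerically: x* = 0, y* = 6.5789.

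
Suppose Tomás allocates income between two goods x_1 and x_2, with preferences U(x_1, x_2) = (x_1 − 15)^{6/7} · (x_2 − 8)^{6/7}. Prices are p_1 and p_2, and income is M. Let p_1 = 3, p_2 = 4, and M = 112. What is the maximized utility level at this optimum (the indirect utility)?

Discretionary income = 112 − 15·3 − 8·4 = 35; x_1* = 15 + 0.5·35/3 = 20.8333; x_2* = 8 + 0.5·35/4 = 12.375.
Utility at the optimum: U(20.8333, 12.375) = 16.0661.

V = 16.0661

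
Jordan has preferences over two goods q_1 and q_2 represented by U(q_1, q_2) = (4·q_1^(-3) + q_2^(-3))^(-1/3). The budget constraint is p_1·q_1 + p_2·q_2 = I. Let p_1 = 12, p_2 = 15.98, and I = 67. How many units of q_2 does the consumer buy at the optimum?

From the CES first-order condition, 4·(q_2/q_1)^(4) = p_1/p_2.
Solve for the ratio: q_2/q_1 = [(1/4)·p_1/p_2]^(0.25).
With the ratio pinned down, the budget gives q_1* = I/(p_1 + p_2·(q_2/q_1)) and q_2* = (q_2/q_1)·q_1*.
Numerically q_2/q_1 = 0.658243, so q_1* = 67/(12 + 15.98·0.658243) = 2.9753 and q_2* = 0.658243·2.9753 = 1.9585.

q_2* = 1.9585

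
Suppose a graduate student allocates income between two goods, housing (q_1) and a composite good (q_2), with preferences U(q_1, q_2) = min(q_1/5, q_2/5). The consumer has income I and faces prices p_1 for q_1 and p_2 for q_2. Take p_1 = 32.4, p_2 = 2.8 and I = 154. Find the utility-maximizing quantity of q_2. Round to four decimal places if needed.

q_2* = 4.375

Leontief preferences: the optimum is at the kink where q_1/5 = q_2/5, i.e. q_2 = q_1.
Budget: p_1·q_1 + p_2·q_1 = I, so (5·p_1 + 5·p_2)·q_1 = 5·I.
Demand: q_1*(p_1,p_2,I) = 5·I/(5·p_1 + 5·p_2), q_2* = 5·I/(5·p_1 + 5·p_2).
Here 5·32.4 + 5·2.8 = 176, giving q_2* = 4.375.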